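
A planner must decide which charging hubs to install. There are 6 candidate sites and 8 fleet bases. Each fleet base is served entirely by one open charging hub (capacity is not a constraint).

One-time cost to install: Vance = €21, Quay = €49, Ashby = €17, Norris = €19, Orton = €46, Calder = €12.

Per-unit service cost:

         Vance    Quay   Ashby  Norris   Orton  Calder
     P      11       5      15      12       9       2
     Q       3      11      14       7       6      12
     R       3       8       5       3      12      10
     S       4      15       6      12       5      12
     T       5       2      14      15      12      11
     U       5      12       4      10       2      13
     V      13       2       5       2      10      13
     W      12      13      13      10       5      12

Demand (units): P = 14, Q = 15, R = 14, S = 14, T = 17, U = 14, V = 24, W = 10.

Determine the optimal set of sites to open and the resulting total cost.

For any fixed open set, each fleet base goes to its cheapest open site; total = fixed + service.
{Vance, Quay, Orton, Calder}: P→Calder 2·14=28, Q→Vance 3·15=45, R→Vance 3·14=42, S→Vance 4·14=56, T→Quay 2·17=34, U→Orton 2·14=28, V→Quay 2·24=48, W→Orton 5·10=50. Service 331; fixed 128; total 459.
{Vance, Quay, Ashby, Orton, Calder}: service 331 + fixed 145 = 476
{Vance, Quay, Norris, Orton, Calder}: service 331 + fixed 147 = 478
{Vance, Quay, Ashby, Norris, Orton, Calder}: service 331 + fixed 164 = 495
No other subset beats 459.

Open Vance, Quay, Orton and Calder; minimum total cost 459.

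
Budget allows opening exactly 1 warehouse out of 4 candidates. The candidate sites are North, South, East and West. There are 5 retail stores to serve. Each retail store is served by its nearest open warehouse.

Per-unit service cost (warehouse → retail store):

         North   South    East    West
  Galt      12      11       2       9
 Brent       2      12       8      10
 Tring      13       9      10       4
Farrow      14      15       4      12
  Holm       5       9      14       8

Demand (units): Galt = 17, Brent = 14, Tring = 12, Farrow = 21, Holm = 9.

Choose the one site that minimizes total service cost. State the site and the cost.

With exactly 1 open, each retail store uses its cheapest among the chosen.
{East}: Galt→East 2·17=34, Brent→East 8·14=112, Tring→East 10·12=120, Farrow→East 4·21=84, Holm→East 14·9=126. Service cost 476.
{West}: service cost 665
{North}: service cost 727
Among all 4 size-1 choices, {East} is lowest.

Choose East only; total service cost 476.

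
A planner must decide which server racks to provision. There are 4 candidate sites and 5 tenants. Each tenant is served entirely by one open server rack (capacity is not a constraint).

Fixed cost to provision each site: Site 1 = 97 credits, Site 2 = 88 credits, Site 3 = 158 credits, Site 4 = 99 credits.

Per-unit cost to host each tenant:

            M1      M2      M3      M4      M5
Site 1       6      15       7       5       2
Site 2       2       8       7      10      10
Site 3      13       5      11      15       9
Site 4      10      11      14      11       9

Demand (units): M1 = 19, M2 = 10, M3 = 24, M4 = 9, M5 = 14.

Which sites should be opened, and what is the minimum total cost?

Open Site 1 and Site 2; minimum total cost 544.

For any fixed open set, each tenant goes to its cheapest open site; total = fixed + service.
{Site 1, Site 2}: M1→Site 2 2·19=38, M2→Site 2 8·10=80, M3→Site 1 7·24=168, M4→Site 1 5·9=45, M5→Site 1 2·14=28. Service 359; fixed 185; total 544.
{Site 1}: service 505 + fixed 97 = 602
{Site 2}: M1→Site 2 2·19=38, M2→Site 2 8·10=80, M3→Site 2 7·24=168, M4→Site 2 10·9=90, M5→Site 2 10·14=140. Service 516; fixed 88; total 604.
{Site 1, Site 2, Site 3, Site 4}: service 329 + fixed 442 = 771
No other subset beats 544.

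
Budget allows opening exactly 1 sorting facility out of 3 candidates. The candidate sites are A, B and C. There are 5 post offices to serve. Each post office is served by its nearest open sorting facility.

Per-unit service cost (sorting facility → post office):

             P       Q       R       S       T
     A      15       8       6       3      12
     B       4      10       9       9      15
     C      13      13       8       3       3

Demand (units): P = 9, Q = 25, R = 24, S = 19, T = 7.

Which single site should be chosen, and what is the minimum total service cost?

With exactly 1 open, each post office uses its cheapest among the chosen.
{A}: P→A 15·9=135, Q→A 8·25=200, R→A 6·24=144, S→A 3·19=57, T→A 12·7=84. Service cost 620.
{C}: service cost 712
{B}: service cost 778
Among all 3 size-1 choices, {A} is lowest.

Choose A only; total service cost 620.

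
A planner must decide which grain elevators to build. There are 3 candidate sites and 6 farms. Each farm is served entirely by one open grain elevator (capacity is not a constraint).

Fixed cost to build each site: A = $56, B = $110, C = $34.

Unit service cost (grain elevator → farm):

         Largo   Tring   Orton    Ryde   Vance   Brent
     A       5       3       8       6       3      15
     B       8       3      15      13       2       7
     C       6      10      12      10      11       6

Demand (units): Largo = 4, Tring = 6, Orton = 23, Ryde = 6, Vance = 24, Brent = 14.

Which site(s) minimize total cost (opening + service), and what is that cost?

For any fixed open set, each farm goes to its cheapest open site; total = fixed + service.
{A, C}: Largo→A 5·4=20, Tring→A 3·6=18, Orton→A 8·23=184, Ryde→A 6·6=36, Vance→A 3·24=72, Brent→C 6·14=84. Service 414; fixed 90; total 504.
{A, B}: service 404 + fixed 166 = 570
{A, B, C}: Largo→A 5·4=20, Tring→A 3·6=18, Orton→A 8·23=184, Ryde→A 6·6=36, Vance→B 2·24=48, Brent→C 6·14=84. Service 390; fixed 200; total 590.
{C}: Largo→C 6·4=24, Tring→C 10·6=60, Orton→C 12·23=276, Ryde→C 10·6=60, Vance→C 11·24=264, Brent→C 6·14=84. Service 768; fixed 34; total 802.
(All 7 nonempty subsets were checked; A and C is lowest.)

Open A and C; minimum total cost 504.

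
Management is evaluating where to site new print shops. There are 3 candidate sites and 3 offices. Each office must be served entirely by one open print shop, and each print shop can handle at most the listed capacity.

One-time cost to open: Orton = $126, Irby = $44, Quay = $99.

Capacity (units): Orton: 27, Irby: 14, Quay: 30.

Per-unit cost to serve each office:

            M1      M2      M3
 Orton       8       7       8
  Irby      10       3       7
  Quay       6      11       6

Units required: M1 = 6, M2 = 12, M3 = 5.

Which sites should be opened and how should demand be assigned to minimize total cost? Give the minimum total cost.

Open {Irby, Quay}: M1→Quay 6·6=36, M2→Irby 3·12=36, M3→Quay 6·5=30.
Loads: Irby carries 12/14, Quay carries 11/30. Service 102; fixed 143; total 245.
Next best feasible plan costs 294.

Minimum total cost: 245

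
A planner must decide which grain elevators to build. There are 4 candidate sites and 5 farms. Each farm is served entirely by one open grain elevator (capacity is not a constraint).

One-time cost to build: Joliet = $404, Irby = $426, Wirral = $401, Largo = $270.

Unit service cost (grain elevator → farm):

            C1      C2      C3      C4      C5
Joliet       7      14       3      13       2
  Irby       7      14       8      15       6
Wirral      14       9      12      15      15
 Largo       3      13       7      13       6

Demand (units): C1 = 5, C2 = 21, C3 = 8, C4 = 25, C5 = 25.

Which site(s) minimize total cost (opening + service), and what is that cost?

Open Largo only; minimum total cost 1089.

For any fixed open set, each farm goes to its cheapest open site; total = fixed + service.
{Largo}: C1→Largo 3·5=15, C2→Largo 13·21=273, C3→Largo 7·8=56, C4→Largo 13·25=325, C5→Largo 6·25=150. Service 819; fixed 270; total 1089.
{Joliet}: C1→Joliet 7·5=35, C2→Joliet 14·21=294, C3→Joliet 3·8=24, C4→Joliet 13·25=325, C5→Joliet 2·25=50. Service 728; fixed 404; total 1132.
{Irby}: service 918 + fixed 426 = 1344
{Joliet, Irby, Wirral, Largo}: service 603 + fixed 1501 = 2104
No other subset beats 1089.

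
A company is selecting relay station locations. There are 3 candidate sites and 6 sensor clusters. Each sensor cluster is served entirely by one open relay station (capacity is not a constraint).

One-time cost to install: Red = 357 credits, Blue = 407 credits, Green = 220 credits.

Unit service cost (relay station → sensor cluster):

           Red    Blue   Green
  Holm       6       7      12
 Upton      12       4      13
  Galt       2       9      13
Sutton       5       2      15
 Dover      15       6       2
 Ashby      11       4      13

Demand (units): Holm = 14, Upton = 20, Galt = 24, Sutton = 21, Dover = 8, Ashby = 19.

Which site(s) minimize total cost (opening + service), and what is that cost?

For any fixed open set, each sensor cluster goes to its cheapest open site; total = fixed + service.
{Blue}: Holm→Blue 7·14=98, Upton→Blue 4·20=80, Galt→Blue 9·24=216, Sutton→Blue 2·21=42, Dover→Blue 6·8=48, Ashby→Blue 4·19=76. Service 560; fixed 407; total 967.
{Red, Blue}: service 378 + fixed 764 = 1142
{Blue, Green}: service 528 + fixed 627 = 1155
{Red, Blue, Green}: service 346 + fixed 984 = 1330
No other subset beats 967.

Open Blue only; minimum total cost 967.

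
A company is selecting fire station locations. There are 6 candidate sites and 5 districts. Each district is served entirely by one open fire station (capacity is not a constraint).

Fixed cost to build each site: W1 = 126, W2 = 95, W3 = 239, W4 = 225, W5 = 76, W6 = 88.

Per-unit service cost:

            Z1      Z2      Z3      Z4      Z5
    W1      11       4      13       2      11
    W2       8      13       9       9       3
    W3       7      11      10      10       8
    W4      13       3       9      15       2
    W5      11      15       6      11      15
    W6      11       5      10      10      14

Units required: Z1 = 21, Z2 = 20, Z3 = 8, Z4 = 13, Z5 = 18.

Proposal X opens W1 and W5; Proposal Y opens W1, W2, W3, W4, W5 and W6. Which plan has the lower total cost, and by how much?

Proposal X: {W1, W5}: Z1→W1 11·21=231, Z2→W1 4·20=80, Z3→W5 6·8=48, Z4→W1 2·13=26, Z5→W1 11·18=198. Service 583; fixed 202; total 785.
Proposal Y: {W1, W2, W3, W4, W5, W6}: Z1→W3 7·21=147, Z2→W4 3·20=60, Z3→W5 6·8=48, Z4→W1 2·13=26, Z5→W4 2·18=36. Service 317; fixed 849; total 1166.
Difference: |785 − 1166| = 381.

Proposal X is cheaper by 381.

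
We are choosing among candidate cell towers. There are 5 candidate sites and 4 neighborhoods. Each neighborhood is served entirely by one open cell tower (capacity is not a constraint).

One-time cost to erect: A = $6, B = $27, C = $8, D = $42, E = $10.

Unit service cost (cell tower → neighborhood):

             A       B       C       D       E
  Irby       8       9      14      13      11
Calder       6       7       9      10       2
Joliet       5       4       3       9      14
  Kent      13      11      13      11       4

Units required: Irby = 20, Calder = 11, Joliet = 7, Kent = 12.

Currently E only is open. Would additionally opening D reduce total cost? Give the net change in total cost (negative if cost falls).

No — net change +7 (cost rises by 7).

Current service cost with {E}: 388.
Adding D: each neighborhood re-picks its cheapest; new service cost 353, saving 35.
Extra fixed cost: 42. Net change = 42 − 35 = 7.
(Totals: 398 → 405.)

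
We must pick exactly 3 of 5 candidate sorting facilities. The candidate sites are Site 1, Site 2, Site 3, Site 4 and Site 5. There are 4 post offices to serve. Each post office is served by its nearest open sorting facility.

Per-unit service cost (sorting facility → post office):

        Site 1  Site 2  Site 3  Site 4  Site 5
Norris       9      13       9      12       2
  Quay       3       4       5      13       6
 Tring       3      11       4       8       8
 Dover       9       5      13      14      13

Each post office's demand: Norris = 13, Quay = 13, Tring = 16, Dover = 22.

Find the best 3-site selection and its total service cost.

With exactly 3 open, each post office uses its cheapest among the chosen.
{Site 1, Site 2, Site 5}: Norris→Site 5 2·13=26, Quay→Site 1 3·13=39, Tring→Site 1 3·16=48, Dover→Site 2 5·22=110. Service cost 223.
{Site 2, Site 3, Site 5}: service cost 252
{Site 1, Site 3, Site 5}: service cost 311
Among all 10 size-3 choices, {Site 1, Site 2, Site 5} is lowest.

Choose Site 1, Site 2 and Site 5; total service cost 223.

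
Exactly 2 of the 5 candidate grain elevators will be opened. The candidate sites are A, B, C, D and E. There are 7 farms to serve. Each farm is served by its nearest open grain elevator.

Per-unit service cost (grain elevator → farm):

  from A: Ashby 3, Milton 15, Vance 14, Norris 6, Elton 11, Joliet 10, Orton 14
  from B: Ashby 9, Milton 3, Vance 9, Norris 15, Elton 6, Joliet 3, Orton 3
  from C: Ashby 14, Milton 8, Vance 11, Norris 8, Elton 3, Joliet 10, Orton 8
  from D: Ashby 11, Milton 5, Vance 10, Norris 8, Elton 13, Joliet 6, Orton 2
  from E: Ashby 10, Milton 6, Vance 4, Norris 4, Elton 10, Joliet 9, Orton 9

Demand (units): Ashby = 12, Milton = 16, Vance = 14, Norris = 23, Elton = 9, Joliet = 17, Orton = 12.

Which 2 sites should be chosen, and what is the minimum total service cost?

With exactly 2 open, each farm uses its cheapest among the chosen.
{B, E}: Ashby→B 9·12=108, Milton→B 3·16=48, Vance→E 4·14=56, Norris→E 4·23=92, Elton→B 6·9=54, Joliet→B 3·17=51, Orton→B 3·12=36. Service cost 445.
{A, B}: service cost 489
{D, E}: service cost 564
Among all 10 size-2 choices, {B, E} is lowest.

Choose B and E; total service cost 445.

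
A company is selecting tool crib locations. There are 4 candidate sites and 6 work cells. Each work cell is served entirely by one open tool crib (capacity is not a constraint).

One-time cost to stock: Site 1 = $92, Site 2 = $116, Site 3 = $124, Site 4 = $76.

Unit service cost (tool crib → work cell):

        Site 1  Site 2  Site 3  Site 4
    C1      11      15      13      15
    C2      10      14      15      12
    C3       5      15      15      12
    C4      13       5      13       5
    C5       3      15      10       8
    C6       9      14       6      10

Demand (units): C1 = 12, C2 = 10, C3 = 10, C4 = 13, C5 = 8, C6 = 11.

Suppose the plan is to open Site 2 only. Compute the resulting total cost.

Total cost: 925

Each work cell is assigned to its cheapest site among the open ones.
{Site 2}: C1→Site 2 15·12=180, C2→Site 2 14·10=140, C3→Site 2 15·10=150, C4→Site 2 5·13=65, C5→Site 2 15·8=120, C6→Site 2 14·11=154. Service 809; fixed 116; total 925.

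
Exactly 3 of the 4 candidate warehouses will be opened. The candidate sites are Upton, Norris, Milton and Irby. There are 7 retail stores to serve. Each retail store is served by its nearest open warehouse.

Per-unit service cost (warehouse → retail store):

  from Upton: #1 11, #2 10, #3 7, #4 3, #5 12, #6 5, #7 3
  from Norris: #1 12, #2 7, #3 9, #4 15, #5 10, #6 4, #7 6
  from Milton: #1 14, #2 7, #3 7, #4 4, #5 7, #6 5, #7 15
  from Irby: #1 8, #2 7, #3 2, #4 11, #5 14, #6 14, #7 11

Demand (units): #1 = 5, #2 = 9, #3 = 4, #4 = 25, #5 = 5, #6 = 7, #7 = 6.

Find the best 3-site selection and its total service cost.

With exactly 3 open, each retail store uses its cheapest among the chosen.
{Upton, Milton, Irby}: #1→Irby 8·5=40, #2→Milton 7·9=63, #3→Irby 2·4=8, #4→Upton 3·25=75, #5→Milton 7·5=35, #6→Upton 5·7=35, #7→Upton 3·6=18. Service cost 274.
{Upton, Norris, Irby}: service cost 282
{Upton, Norris, Milton}: service cost 302
Among all 4 size-3 choices, {Upton, Milton, Irby} is lowest.

Choose Upton, Milton and Irby; total service cost 274.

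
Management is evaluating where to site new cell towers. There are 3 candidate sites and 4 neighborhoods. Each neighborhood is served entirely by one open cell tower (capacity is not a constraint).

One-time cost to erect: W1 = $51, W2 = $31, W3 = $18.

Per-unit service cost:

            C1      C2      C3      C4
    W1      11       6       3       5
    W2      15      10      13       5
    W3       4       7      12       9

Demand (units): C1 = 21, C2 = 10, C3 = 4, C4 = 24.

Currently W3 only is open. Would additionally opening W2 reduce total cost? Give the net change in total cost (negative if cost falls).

Current service cost with {W3}: 418.
Adding W2: each neighborhood re-picks its cheapest; new service cost 322, saving 96.
Extra fixed cost: 31. Net change = 31 − 96 = -65.
(Totals: 436 → 371.)

Yes — net change −65 (cost falls by 65).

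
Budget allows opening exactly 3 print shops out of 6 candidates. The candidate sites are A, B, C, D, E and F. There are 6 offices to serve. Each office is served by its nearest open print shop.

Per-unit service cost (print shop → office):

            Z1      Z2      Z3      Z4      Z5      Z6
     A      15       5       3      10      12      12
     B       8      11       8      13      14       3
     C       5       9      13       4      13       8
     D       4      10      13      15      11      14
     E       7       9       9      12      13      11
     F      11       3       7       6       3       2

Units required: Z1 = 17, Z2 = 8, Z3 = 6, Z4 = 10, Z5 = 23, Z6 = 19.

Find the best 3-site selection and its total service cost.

Choose A, C and F; total service cost 274.

With exactly 3 open, each office uses its cheapest among the chosen.
{A, C, F}: Z1→C 5·17=85, Z2→F 3·8=24, Z3→A 3·6=18, Z4→C 4·10=40, Z5→F 3·23=69, Z6→F 2·19=38. Service cost 274.
{A, D, F}: service cost 277
{C, D, F}: service cost 281
Among all 20 size-3 choices, {A, C, F} is lowest.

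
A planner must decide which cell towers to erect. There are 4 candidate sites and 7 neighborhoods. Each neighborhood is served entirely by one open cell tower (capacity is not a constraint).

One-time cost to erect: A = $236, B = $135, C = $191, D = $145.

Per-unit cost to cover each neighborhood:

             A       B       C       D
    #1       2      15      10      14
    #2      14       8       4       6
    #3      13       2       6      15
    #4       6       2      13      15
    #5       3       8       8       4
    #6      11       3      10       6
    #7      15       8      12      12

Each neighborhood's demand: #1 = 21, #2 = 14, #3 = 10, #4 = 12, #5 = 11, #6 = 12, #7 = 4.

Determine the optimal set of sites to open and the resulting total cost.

For any fixed open set, each neighborhood goes to its cheapest open site; total = fixed + service.
{A, B}: #1→A 2·21=42, #2→B 8·14=112, #3→B 2·10=20, #4→B 2·12=24, #5→A 3·11=33, #6→B 3·12=36, #7→B 8·4=32. Service 299; fixed 371; total 670.
{B}: service 627 + fixed 135 = 762
{A, B, D}: #1→A 2·21=42, #2→D 6·14=84, #3→B 2·10=20, #4→B 2·12=24, #5→A 3·11=33, #6→B 3·12=36, #7→B 8·4=32. Service 271; fixed 516; total 787.
{A, B, C, D}: service 243 + fixed 707 = 950
No other subset beats 670.

Open A and B; minimum total cost 670.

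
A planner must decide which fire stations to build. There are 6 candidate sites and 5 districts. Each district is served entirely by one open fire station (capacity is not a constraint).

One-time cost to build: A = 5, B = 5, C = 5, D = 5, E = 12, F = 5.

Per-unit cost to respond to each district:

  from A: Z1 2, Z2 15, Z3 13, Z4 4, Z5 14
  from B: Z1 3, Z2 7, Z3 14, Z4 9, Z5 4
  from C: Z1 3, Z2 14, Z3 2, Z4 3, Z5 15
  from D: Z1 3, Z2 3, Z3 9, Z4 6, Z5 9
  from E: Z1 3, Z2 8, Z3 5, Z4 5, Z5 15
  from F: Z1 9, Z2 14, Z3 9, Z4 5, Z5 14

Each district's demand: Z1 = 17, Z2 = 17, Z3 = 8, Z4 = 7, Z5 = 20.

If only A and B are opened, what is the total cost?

Each district is assigned to its cheapest site among the open ones.
{A, B}: Z1→A 2·17=34, Z2→B 7·17=119, Z3→A 13·8=104, Z4→A 4·7=28, Z5→B 4·20=80. Service 365; fixed 10; total 375.

Total cost: 375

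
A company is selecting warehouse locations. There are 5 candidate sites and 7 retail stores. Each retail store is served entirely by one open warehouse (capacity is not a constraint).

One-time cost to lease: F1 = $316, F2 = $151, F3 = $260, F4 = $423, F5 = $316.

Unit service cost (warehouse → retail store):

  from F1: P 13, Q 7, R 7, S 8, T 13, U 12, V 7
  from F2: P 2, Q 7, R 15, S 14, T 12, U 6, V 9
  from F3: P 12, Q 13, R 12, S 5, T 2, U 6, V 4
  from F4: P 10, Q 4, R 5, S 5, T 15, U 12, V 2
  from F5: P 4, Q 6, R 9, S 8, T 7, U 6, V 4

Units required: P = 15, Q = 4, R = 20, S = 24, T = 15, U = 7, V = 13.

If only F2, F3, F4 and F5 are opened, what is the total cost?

Each retail store is assigned to its cheapest site among the open ones.
{F2, F3, F4, F5}: P→F2 2·15=30, Q→F4 4·4=16, R→F4 5·20=100, S→F3 5·24=120, T→F3 2·15=30, U→F2 6·7=42, V→F4 2·13=26. Service 364; fixed 1150; total 1514.

Total cost: 1514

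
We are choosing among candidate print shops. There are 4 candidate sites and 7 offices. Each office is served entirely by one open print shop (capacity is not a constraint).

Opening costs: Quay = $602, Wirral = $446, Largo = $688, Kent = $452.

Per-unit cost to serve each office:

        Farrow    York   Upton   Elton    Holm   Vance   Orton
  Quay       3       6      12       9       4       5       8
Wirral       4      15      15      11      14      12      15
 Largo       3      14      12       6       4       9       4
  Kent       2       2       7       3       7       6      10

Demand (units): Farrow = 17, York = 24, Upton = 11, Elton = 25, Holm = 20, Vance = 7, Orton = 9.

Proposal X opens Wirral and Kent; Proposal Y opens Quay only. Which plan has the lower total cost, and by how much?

Proposal Y is cheaper by 63.

Proposal X: {Wirral, Kent}: Farrow→Kent 2·17=34, York→Kent 2·24=48, Upton→Kent 7·11=77, Elton→Kent 3·25=75, Holm→Kent 7·20=140, Vance→Kent 6·7=42, Orton→Kent 10·9=90. Service 506; fixed 898; total 1404.
Proposal Y: {Quay}: Farrow→Quay 3·17=51, York→Quay 6·24=144, Upton→Quay 12·11=132, Elton→Quay 9·25=225, Holm→Quay 4·20=80, Vance→Quay 5·7=35, Orton→Quay 8·9=72. Service 739; fixed 602; total 1341.
Difference: |1404 − 1341| = 63.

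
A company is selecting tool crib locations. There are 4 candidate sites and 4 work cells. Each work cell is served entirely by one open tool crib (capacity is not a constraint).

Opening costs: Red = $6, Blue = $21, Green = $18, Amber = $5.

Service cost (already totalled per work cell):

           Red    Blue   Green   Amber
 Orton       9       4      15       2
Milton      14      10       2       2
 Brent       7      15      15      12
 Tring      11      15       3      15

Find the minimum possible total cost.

For any fixed open set, each work cell goes to its cheapest open site; total = fixed + service.
{Red, Amber}: Orton→Amber 2, Milton→Amber 2, Brent→Red 7, Tring→Red 11. Service 22; fixed 11; total 33.
{Amber}: service 31 + fixed 5 = 36
{Green, Amber}: service 19 + fixed 23 = 42
{Red, Blue, Green, Amber}: service 14 + fixed 50 = 64
No other subset beats 33.

Minimum total cost: 33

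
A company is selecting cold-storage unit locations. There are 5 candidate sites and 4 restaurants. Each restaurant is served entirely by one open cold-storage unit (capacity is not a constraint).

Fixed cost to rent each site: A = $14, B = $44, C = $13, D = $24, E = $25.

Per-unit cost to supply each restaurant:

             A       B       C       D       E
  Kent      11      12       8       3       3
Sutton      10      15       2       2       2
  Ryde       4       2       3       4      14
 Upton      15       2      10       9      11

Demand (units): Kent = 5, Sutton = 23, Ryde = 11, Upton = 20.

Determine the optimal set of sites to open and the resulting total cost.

For any fixed open set, each restaurant goes to its cheapest open site; total = fixed + service.
{B, D}: Kent→D 3·5=15, Sutton→D 2·23=46, Ryde→B 2·11=22, Upton→B 2·20=40. Service 123; fixed 68; total 191.
{B, E}: service 123 + fixed 69 = 192
{B, C, D}: Kent→D 3·5=15, Sutton→C 2·23=46, Ryde→B 2·11=22, Upton→B 2·20=40. Service 123; fixed 81; total 204.
{A, B, C, D, E}: service 123 + fixed 120 = 243
No other subset beats 191.

Open B and D; minimum total cost 191.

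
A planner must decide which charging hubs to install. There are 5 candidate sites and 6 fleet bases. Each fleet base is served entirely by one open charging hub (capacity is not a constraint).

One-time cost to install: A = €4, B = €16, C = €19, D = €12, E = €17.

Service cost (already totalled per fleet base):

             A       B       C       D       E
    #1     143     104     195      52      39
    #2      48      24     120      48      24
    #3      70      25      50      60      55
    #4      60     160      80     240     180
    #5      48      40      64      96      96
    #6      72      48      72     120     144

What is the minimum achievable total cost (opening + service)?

For any fixed open set, each fleet base goes to its cheapest open site; total = fixed + service.
{A, B, E}: #1→E 39, #2→B 24, #3→B 25, #4→A 60, #5→B 40, #6→B 48. Service 236; fixed 37; total 273.
{A, B, D}: service 249 + fixed 32 = 281
{A, B, D, E}: service 236 + fixed 49 = 285
{A, B, C, D, E}: #1→E 39, #2→B 24, #3→B 25, #4→A 60, #5→B 40, #6→B 48. Service 236; fixed 68; total 304.
No other subset beats 273.

Minimum total cost: 273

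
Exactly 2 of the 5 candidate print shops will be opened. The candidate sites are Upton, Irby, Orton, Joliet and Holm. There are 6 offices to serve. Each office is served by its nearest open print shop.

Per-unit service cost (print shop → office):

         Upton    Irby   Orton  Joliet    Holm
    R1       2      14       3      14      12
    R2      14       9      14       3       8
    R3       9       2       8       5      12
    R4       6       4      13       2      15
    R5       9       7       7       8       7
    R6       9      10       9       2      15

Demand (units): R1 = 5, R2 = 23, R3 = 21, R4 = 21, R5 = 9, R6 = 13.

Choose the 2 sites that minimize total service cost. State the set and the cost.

Choose Irby and Joliet; total service cost 312.

With exactly 2 open, each office uses its cheapest among the chosen.
{Irby, Joliet}: R1→Irby 14·5=70, R2→Joliet 3·23=69, R3→Irby 2·21=42, R4→Joliet 2·21=42, R5→Irby 7·9=63, R6→Joliet 2·13=26. Service cost 312.
{Orton, Joliet}: service cost 320
{Upton, Joliet}: service cost 324
Among all 10 size-2 choices, {Irby, Joliet} is lowest.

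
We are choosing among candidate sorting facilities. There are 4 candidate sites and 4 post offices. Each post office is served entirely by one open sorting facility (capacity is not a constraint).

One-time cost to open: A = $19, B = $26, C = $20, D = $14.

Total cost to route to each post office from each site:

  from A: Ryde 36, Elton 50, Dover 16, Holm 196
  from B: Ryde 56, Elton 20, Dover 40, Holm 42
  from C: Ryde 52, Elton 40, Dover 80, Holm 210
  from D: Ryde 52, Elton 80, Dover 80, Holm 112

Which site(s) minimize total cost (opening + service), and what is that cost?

For any fixed open set, each post office goes to its cheapest open site; total = fixed + service.
{A, B}: Ryde→A 36, Elton→B 20, Dover→A 16, Holm→B 42. Service 114; fixed 45; total 159.
{A, B, D}: service 114 + fixed 59 = 173
{A, B, C}: service 114 + fixed 65 = 179
{A, B, C, D}: service 114 + fixed 79 = 193
No other subset beats 159.

Open A and B; minimum total cost 159.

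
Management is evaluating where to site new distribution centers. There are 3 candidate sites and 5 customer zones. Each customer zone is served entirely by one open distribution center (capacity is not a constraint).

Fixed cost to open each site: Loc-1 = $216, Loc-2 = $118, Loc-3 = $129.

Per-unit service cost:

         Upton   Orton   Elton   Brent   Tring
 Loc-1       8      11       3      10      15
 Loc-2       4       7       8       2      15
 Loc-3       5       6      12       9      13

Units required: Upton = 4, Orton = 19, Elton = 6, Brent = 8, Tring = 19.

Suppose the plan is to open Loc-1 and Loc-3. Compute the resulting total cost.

Each customer zone is assigned to its cheapest site among the open ones.
{Loc-1, Loc-3}: Upton→Loc-3 5·4=20, Orton→Loc-3 6·19=114, Elton→Loc-1 3·6=18, Brent→Loc-3 9·8=72, Tring→Loc-3 13·19=247. Service 471; fixed 345; total 816.

Total cost: 816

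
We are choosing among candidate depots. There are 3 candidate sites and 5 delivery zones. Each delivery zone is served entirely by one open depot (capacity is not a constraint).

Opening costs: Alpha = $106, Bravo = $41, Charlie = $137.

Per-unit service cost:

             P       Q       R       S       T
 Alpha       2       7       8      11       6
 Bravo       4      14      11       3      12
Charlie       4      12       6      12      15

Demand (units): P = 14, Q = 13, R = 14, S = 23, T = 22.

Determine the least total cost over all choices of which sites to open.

Minimum total cost: 579

For any fixed open set, each delivery zone goes to its cheapest open site; total = fixed + service.
{Alpha, Bravo}: P→Alpha 2·14=28, Q→Alpha 7·13=91, R→Alpha 8·14=112, S→Bravo 3·23=69, T→Alpha 6·22=132. Service 432; fixed 147; total 579.
{Alpha, Bravo, Charlie}: P→Alpha 2·14=28, Q→Alpha 7·13=91, R→Charlie 6·14=84, S→Bravo 3·23=69, T→Alpha 6·22=132. Service 404; fixed 284; total 688.
{Alpha}: service 616 + fixed 106 = 722
{Bravo}: service 725 + fixed 41 = 766
No other subset beats 579.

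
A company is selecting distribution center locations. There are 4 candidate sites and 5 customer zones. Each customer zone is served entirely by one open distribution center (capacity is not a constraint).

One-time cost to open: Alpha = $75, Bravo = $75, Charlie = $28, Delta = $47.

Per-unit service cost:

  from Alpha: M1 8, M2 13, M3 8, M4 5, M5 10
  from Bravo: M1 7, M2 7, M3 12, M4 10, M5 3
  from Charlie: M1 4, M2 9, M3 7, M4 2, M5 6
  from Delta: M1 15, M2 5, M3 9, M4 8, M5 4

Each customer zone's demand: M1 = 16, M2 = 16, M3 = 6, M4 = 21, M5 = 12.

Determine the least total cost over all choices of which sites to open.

For any fixed open set, each customer zone goes to its cheapest open site; total = fixed + service.
{Charlie, Delta}: M1→Charlie 4·16=64, M2→Delta 5·16=80, M3→Charlie 7·6=42, M4→Charlie 2·21=42, M5→Delta 4·12=48. Service 276; fixed 75; total 351.
{Charlie}: service 364 + fixed 28 = 392
{Bravo, Charlie}: service 296 + fixed 103 = 399
{Alpha, Bravo, Charlie, Delta}: M1→Charlie 4·16=64, M2→Delta 5·16=80, M3→Charlie 7·6=42, M4→Charlie 2·21=42, M5→Bravo 3·12=36. Service 264; fixed 225; total 489.
No other subset beats 351.

Minimum total cost: 351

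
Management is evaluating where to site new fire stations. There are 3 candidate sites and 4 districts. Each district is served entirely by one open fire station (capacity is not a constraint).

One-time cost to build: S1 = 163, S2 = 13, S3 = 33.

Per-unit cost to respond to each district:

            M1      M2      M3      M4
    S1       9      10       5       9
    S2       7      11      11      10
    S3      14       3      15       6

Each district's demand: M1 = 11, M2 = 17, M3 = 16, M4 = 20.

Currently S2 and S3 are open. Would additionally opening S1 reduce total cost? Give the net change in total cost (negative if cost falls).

Current service cost with {S2, S3}: 424.
Adding S1: each district re-picks its cheapest; new service cost 328, saving 96.
Extra fixed cost: 163. Net change = 163 − 96 = 67.
(Totals: 470 → 537.)

No — net change +67 (cost rises by 67).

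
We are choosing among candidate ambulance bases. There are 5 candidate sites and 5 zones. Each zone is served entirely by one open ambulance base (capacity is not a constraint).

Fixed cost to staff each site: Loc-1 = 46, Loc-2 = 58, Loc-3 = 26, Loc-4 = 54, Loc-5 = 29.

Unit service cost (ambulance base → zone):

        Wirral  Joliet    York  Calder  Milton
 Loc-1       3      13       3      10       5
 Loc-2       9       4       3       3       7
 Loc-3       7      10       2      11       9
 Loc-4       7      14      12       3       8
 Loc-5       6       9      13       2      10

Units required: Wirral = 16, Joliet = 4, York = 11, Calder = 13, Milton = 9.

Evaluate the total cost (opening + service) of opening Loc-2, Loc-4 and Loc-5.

Each zone is assigned to its cheapest site among the open ones.
{Loc-2, Loc-4, Loc-5}: Wirral→Loc-5 6·16=96, Joliet→Loc-2 4·4=16, York→Loc-2 3·11=33, Calder→Loc-5 2·13=26, Milton→Loc-2 7·9=63. Service 234; fixed 141; total 375.

Total cost: 375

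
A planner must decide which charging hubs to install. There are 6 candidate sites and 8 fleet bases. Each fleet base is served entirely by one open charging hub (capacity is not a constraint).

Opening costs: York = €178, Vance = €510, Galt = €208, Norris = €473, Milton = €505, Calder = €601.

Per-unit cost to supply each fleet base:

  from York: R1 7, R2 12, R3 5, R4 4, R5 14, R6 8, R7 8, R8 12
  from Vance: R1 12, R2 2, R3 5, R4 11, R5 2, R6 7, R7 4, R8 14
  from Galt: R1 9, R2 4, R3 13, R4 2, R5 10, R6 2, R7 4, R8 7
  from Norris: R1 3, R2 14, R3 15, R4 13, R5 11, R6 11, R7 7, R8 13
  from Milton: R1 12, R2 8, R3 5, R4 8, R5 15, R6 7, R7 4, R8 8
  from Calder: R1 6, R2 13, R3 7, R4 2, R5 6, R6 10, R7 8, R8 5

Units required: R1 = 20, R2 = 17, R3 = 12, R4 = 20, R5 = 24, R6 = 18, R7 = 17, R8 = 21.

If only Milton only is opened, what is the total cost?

Total cost: 1823

Each fleet base is assigned to its cheapest site among the open ones.
{Milton}: R1→Milton 12·20=240, R2→Milton 8·17=136, R3→Milton 5·12=60, R4→Milton 8·20=160, R5→Milton 15·24=360, R6→Milton 7·18=126, R7→Milton 4·17=68, R8→Milton 8·21=168. Service 1318; fixed 505; total 1823.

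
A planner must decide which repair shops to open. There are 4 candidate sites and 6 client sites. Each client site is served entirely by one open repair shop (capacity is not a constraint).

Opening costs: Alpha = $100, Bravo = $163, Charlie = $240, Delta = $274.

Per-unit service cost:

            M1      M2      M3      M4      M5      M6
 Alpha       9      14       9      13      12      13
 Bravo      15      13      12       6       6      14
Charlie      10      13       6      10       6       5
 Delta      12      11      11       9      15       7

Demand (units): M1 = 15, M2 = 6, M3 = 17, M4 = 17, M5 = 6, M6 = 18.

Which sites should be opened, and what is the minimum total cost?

For any fixed open set, each client site goes to its cheapest open site; total = fixed + service.
{Charlie}: M1→Charlie 10·15=150, M2→Charlie 13·6=78, M3→Charlie 6·17=102, M4→Charlie 10·17=170, M5→Charlie 6·6=36, M6→Charlie 5·18=90. Service 626; fixed 240; total 866.
{Alpha, Charlie}: service 611 + fixed 340 = 951
{Bravo, Charlie}: service 558 + fixed 403 = 961
{Alpha, Bravo, Charlie, Delta}: M1→Alpha 9·15=135, M2→Delta 11·6=66, M3→Charlie 6·17=102, M4→Bravo 6·17=102, M5→Bravo 6·6=36, M6→Charlie 5·18=90. Service 531; fixed 777; total 1308.
No other subset beats 866.

Open Charlie only; minimum total cost 866.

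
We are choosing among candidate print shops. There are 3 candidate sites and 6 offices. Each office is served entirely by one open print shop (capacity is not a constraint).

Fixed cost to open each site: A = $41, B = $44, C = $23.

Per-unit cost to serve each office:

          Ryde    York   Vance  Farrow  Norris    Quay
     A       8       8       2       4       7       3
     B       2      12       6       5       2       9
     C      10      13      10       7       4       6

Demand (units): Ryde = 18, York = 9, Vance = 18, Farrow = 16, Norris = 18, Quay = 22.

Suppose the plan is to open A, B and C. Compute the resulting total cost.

Total cost: 418

Each office is assigned to its cheapest site among the open ones.
{A, B, C}: Ryde→B 2·18=36, York→A 8·9=72, Vance→A 2·18=36, Farrow→A 4·16=64, Norris→B 2·18=36, Quay→A 3·22=66. Service 310; fixed 108; total 418.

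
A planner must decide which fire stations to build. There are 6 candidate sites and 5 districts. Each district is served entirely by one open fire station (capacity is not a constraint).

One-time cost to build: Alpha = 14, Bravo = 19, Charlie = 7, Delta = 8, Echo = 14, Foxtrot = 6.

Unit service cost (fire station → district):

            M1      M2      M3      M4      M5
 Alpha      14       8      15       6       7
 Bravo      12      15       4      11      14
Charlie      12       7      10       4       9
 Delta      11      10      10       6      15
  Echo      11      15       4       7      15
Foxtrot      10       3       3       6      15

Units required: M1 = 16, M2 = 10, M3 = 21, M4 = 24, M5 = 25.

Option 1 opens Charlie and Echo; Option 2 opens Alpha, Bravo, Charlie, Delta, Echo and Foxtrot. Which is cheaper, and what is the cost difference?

Option 1: {Charlie, Echo}: M1→Echo 11·16=176, M2→Charlie 7·10=70, M3→Echo 4·21=84, M4→Charlie 4·24=96, M5→Charlie 9·25=225. Service 651; fixed 21; total 672.
Option 2: {Alpha, Bravo, Charlie, Delta, Echo, Foxtrot}: M1→Foxtrot 10·16=160, M2→Foxtrot 3·10=30, M3→Foxtrot 3·21=63, M4→Charlie 4·24=96, M5→Alpha 7·25=175. Service 524; fixed 68; total 592.
Difference: |672 − 592| = 80.

Option 2 is cheaper by 80.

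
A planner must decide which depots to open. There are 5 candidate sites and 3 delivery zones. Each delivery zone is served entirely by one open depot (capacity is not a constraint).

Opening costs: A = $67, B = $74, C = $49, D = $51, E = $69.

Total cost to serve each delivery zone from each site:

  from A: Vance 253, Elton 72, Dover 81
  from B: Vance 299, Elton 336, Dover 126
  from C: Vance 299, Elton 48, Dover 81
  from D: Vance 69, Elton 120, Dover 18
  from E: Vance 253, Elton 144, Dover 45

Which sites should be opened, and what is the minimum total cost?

For any fixed open set, each delivery zone goes to its cheapest open site; total = fixed + service.
{C, D}: Vance→D 69, Elton→C 48, Dover→D 18. Service 135; fixed 100; total 235.
{D}: service 207 + fixed 51 = 258
{A, D}: Vance→D 69, Elton→A 72, Dover→D 18. Service 159; fixed 118; total 277.
{A, B, C, D, E}: service 135 + fixed 310 = 445
No other subset beats 235.

Open C and D; minimum total cost 235.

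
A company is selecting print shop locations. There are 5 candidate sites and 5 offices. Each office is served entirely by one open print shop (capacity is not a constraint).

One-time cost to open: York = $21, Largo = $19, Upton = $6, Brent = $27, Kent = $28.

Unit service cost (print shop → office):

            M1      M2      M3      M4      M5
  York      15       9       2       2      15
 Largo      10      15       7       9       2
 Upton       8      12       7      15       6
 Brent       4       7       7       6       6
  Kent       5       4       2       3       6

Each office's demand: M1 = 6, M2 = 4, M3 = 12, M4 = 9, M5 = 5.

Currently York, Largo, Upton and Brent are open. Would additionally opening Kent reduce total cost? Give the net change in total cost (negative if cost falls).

No — net change +16 (cost rises by 16).

Current service cost with {York, Largo, Upton, Brent}: 104.
Adding Kent: each office re-picks its cheapest; new service cost 92, saving 12.
Extra fixed cost: 28. Net change = 28 − 12 = 16.
(Totals: 177 → 193.)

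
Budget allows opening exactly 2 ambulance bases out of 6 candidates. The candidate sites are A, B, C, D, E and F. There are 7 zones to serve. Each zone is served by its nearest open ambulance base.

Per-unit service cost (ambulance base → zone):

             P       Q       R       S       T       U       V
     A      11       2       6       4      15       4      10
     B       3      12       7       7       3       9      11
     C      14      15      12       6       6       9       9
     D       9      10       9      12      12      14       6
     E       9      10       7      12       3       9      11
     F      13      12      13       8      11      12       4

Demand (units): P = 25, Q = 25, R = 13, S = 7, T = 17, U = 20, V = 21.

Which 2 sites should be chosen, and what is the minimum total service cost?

Choose A and B; total service cost 572.

With exactly 2 open, each zone uses its cheapest among the chosen.
{A, B}: P→B 3·25=75, Q→A 2·25=50, R→A 6·13=78, S→A 4·7=28, T→B 3·17=51, U→A 4·20=80, V→A 10·21=210. Service cost 572.
{A, E}: service cost 722
{A, F}: service cost 782
Among all 15 size-2 choices, {A, B} is lowest.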